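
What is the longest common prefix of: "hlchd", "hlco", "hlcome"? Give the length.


Words: hlchd, hlco, hlcome
  Position 0: all 'h' => match
  Position 1: all 'l' => match
  Position 2: all 'c' => match
  Position 3: ('h', 'o', 'o') => mismatch, stop
LCP = "hlc" (length 3)

3


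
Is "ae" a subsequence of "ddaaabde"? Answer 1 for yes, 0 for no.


Check if "ae" is a subsequence of "ddaaabde"
Greedy scan:
  Position 0 ('d'): no match needed
  Position 1 ('d'): no match needed
  Position 2 ('a'): matches sub[0] = 'a'
  Position 3 ('a'): no match needed
  Position 4 ('a'): no match needed
  Position 5 ('b'): no match needed
  Position 6 ('d'): no match needed
  Position 7 ('e'): matches sub[1] = 'e'
All 2 characters matched => is a subsequence

1


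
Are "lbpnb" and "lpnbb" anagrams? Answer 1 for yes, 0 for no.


Strings: "lbpnb", "lpnbb"
Sorted first:  bblnp
Sorted second: bblnp
Sorted forms match => anagrams

1


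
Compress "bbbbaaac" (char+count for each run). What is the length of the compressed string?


Input: bbbbaaac
Runs:
  'b' x 4 => "b4"
  'a' x 3 => "a3"
  'c' x 1 => "c1"
Compressed: "b4a3c1"
Compressed length: 6

6


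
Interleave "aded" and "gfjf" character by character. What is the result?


Interleaving "aded" and "gfjf":
  Position 0: 'a' from first, 'g' from second => "ag"
  Position 1: 'd' from first, 'f' from second => "df"
  Position 2: 'e' from first, 'j' from second => "ej"
  Position 3: 'd' from first, 'f' from second => "df"
Result: agdfejdf

agdfejdf


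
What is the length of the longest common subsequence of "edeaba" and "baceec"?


LCS of "edeaba" and "baceec"
DP table:
           b    a    c    e    e    c
      0    0    0    0    0    0    0
  e   0    0    0    0    1    1    1
  d   0    0    0    0    1    1    1
  e   0    0    0    0    1    2    2
  a   0    0    1    1    1    2    2
  b   0    1    1    1    1    2    2
  a   0    1    2    2    2    2    2
LCS length = dp[6][6] = 2

2


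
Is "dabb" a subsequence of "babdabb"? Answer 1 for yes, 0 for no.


Check if "dabb" is a subsequence of "babdabb"
Greedy scan:
  Position 0 ('b'): no match needed
  Position 1 ('a'): no match needed
  Position 2 ('b'): no match needed
  Position 3 ('d'): matches sub[0] = 'd'
  Position 4 ('a'): matches sub[1] = 'a'
  Position 5 ('b'): matches sub[2] = 'b'
  Position 6 ('b'): matches sub[3] = 'b'
All 4 characters matched => is a subsequence

1


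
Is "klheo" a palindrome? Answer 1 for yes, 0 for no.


Input: klheo
Reversed: oehlk
  Compare pos 0 ('k') with pos 4 ('o'): MISMATCH
  Compare pos 1 ('l') with pos 3 ('e'): MISMATCH
Result: not a palindrome

0


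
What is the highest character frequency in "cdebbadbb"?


Input: cdebbadbb
Character counts:
  'a': 1
  'b': 4
  'c': 1
  'd': 2
  'e': 1
Maximum frequency: 4

4


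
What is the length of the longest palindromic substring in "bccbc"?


Input: "bccbc"
Checking substrings for palindromes:
  [0:4] "bccb" (len 4) => palindrome
  [2:5] "cbc" (len 3) => palindrome
  [1:3] "cc" (len 2) => palindrome
Longest palindromic substring: "bccb" with length 4

4


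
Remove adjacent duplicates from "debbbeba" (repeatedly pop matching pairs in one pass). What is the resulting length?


Input: debbbeba
Stack-based adjacent duplicate removal:
  Read 'd': push. Stack: d
  Read 'e': push. Stack: de
  Read 'b': push. Stack: deb
  Read 'b': matches stack top 'b' => pop. Stack: de
  Read 'b': push. Stack: deb
  Read 'e': push. Stack: debe
  Read 'b': push. Stack: debeb
  Read 'a': push. Stack: debeba
Final stack: "debeba" (length 6)

6


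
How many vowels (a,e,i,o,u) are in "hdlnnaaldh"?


Input: hdlnnaaldh
Checking each character:
  'h' at position 0: consonant
  'd' at position 1: consonant
  'l' at position 2: consonant
  'n' at position 3: consonant
  'n' at position 4: consonant
  'a' at position 5: vowel (running total: 1)
  'a' at position 6: vowel (running total: 2)
  'l' at position 7: consonant
  'd' at position 8: consonant
  'h' at position 9: consonant
Total vowels: 2

2


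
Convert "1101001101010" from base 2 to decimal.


Input: "1101001101010" in base 2
Positional expansion:
  Digit '1' (value 1) x 2^12 = 4096
  Digit '1' (value 1) x 2^11 = 2048
  Digit '0' (value 0) x 2^10 = 0
  Digit '1' (value 1) x 2^9 = 512
  Digit '0' (value 0) x 2^8 = 0
  Digit '0' (value 0) x 2^7 = 0
  Digit '1' (value 1) x 2^6 = 64
  Digit '1' (value 1) x 2^5 = 32
  Digit '0' (value 0) x 2^4 = 0
  Digit '1' (value 1) x 2^3 = 8
  Digit '0' (value 0) x 2^2 = 0
  Digit '1' (value 1) x 2^1 = 2
  Digit '0' (value 0) x 2^0 = 0
Sum = 6762

6762


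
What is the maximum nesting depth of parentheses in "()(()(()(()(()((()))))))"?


Input: "()(()(()(()(()((()))))))"
Tracking depth:
  Position 0 '(': depth becomes 1
  Position 1 ')': depth becomes 0
  Position 2 '(': depth becomes 1
  Position 3 '(': depth becomes 2
  Position 4 ')': depth becomes 1
  Position 5 '(': depth becomes 2
  Position 6 '(': depth becomes 3
  Position 7 ')': depth becomes 2
  Position 8 '(': depth becomes 3
  Position 9 '(': depth becomes 4
  Position 10 ')': depth becomes 3
  Position 11 '(': depth becomes 4
  Position 12 '(': depth becomes 5
  Position 13 ')': depth becomes 4
  Position 14 '(': depth becomes 5
  Position 15 '(': depth becomes 6
  Position 16 '(': depth becomes 7
  Position 17 ')': depth becomes 6
  Position 18 ')': depth becomes 5
  Position 19 ')': depth becomes 4
  Position 20 ')': depth becomes 3
  Position 21 ')': depth becomes 2
  Position 22 ')': depth becomes 1
  Position 23 ')': depth becomes 0
Maximum depth reached: 7

7


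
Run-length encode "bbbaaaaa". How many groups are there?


Input: bbbaaaaa
Scanning for consecutive runs:
  Group 1: 'b' x 3 (positions 0-2)
  Group 2: 'a' x 5 (positions 3-7)
Total groups: 2

2


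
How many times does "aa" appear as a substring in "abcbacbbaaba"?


Searching for "aa" in "abcbacbbaaba"
Scanning each position:
  Position 0: "ab" => no
  Position 1: "bc" => no
  Position 2: "cb" => no
  Position 3: "ba" => no
  Position 4: "ac" => no
  Position 5: "cb" => no
  Position 6: "bb" => no
  Position 7: "ba" => no
  Position 8: "aa" => MATCH
  Position 9: "ab" => no
  Position 10: "ba" => no
Total occurrences: 1

1


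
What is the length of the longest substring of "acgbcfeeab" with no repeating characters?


Input: "acgbcfeeab"
Sliding window (track last position of each char):
  Position 0 ('a'): window [0,0] length 1 -- new best
  Position 1 ('c'): window [0,1] length 2 -- new best
  Position 2 ('g'): window [0,2] length 3 -- new best
  Position 3 ('b'): window [0,3] length 4 -- new best
  Position 4 ('c'): repeat (last at 1), move window start to 2
  Position 4 ('c'): window [2,4] length 3
  Position 5 ('f'): window [2,5] length 4
  Position 6 ('e'): window [2,6] length 5 -- new best
  Position 7 ('e'): repeat (last at 6), move window start to 7
  Position 7 ('e'): window [7,7] length 1
  Position 8 ('a'): window [7,8] length 2
  Position 9 ('b'): window [7,9] length 3
Longest substring with no repeats: "gbcfe" with length 5

5


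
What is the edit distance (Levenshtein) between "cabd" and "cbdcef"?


Computing edit distance: "cabd" -> "cbdcef"
DP table:
           c    b    d    c    e    f
      0    1    2    3    4    5    6
  c   1    0    1    2    3    4    5
  a   2    1    1    2    3    4    5
  b   3    2    1    2    3    4    5
  d   4    3    2    1    2    3    4
Edit distance = dp[4][6] = 4

4


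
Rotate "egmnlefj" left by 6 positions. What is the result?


Input: "egmnlefj", rotate left by 6
First 6 characters: "egmnle"
Remaining characters: "fj"
Concatenate remaining + first: "fj" + "egmnle" = "fjegmnle"

fjegmnle


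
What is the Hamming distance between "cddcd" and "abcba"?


Comparing "cddcd" and "abcba" position by position:
  Position 0: 'c' vs 'a' => differ
  Position 1: 'd' vs 'b' => differ
  Position 2: 'd' vs 'c' => differ
  Position 3: 'c' vs 'b' => differ
  Position 4: 'd' vs 'a' => differ
Total differences (Hamming distance): 5

5


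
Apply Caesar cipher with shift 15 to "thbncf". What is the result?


Caesar cipher: shift "thbncf" by 15
  't' (pos 19) + 15 = pos 8 = 'i'
  'h' (pos 7) + 15 = pos 22 = 'w'
  'b' (pos 1) + 15 = pos 16 = 'q'
  'n' (pos 13) + 15 = pos 2 = 'c'
  'c' (pos 2) + 15 = pos 17 = 'r'
  'f' (pos 5) + 15 = pos 20 = 'u'
Result: iwqcru

iwqcru


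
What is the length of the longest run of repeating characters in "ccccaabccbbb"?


Input: "ccccaabccbbb"
Scanning for longest run:
  Position 1 ('c'): continues run of 'c', length=2
  Position 2 ('c'): continues run of 'c', length=3
  Position 3 ('c'): continues run of 'c', length=4
  Position 4 ('a'): new char, reset run to 1
  Position 5 ('a'): continues run of 'a', length=2
  Position 6 ('b'): new char, reset run to 1
  Position 7 ('c'): new char, reset run to 1
  Position 8 ('c'): continues run of 'c', length=2
  Position 9 ('b'): new char, reset run to 1
  Position 10 ('b'): continues run of 'b', length=2
  Position 11 ('b'): continues run of 'b', length=3
Longest run: 'c' with length 4

4


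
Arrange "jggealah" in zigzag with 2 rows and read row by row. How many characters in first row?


Zigzag "jggealah" into 2 rows:
Placing characters:
  'j' => row 0
  'g' => row 1
  'g' => row 0
  'e' => row 1
  'a' => row 0
  'l' => row 1
  'a' => row 0
  'h' => row 1
Rows:
  Row 0: "jgaa"
  Row 1: "gelh"
First row length: 4

4


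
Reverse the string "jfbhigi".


Input: jfbhigi
Reading characters right to left:
  Position 6: 'i'
  Position 5: 'g'
  Position 4: 'i'
  Position 3: 'h'
  Position 2: 'b'
  Position 1: 'f'
  Position 0: 'j'
Reversed: igihbfj

igihbfj


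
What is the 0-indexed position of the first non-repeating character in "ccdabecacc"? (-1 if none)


Input: ccdabecacc
Character frequencies:
  'a': 2
  'b': 1
  'c': 5
  'd': 1
  'e': 1
Scanning left to right for freq == 1:
  Position 0 ('c'): freq=5, skip
  Position 1 ('c'): freq=5, skip
  Position 2 ('d'): unique! => answer = 2

2


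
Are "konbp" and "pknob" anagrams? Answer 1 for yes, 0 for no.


Strings: "konbp", "pknob"
Sorted first:  bknop
Sorted second: bknop
Sorted forms match => anagrams

1


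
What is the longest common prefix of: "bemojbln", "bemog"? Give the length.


Words: bemojbln, bemog
  Position 0: all 'b' => match
  Position 1: all 'e' => match
  Position 2: all 'm' => match
  Position 3: all 'o' => match
  Position 4: ('j', 'g') => mismatch, stop
LCP = "bemo" (length 4)

4


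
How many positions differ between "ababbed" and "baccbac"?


Comparing "ababbed" and "baccbac" position by position:
  Position 0: 'a' vs 'b' => DIFFER
  Position 1: 'b' vs 'a' => DIFFER
  Position 2: 'a' vs 'c' => DIFFER
  Position 3: 'b' vs 'c' => DIFFER
  Position 4: 'b' vs 'b' => same
  Position 5: 'e' vs 'a' => DIFFER
  Position 6: 'd' vs 'c' => DIFFER
Positions that differ: 6

6


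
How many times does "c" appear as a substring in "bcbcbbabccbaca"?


Searching for "c" in "bcbcbbabccbaca"
Scanning each position:
  Position 0: "b" => no
  Position 1: "c" => MATCH
  Position 2: "b" => no
  Position 3: "c" => MATCH
  Position 4: "b" => no
  Position 5: "b" => no
  Position 6: "a" => no
  Position 7: "b" => no
  Position 8: "c" => MATCH
  Position 9: "c" => MATCH
  Position 10: "b" => no
  Position 11: "a" => no
  Position 12: "c" => MATCH
  Position 13: "a" => no
Total occurrences: 5

5


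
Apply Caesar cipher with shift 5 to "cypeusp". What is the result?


Caesar cipher: shift "cypeusp" by 5
  'c' (pos 2) + 5 = pos 7 = 'h'
  'y' (pos 24) + 5 = pos 3 = 'd'
  'p' (pos 15) + 5 = pos 20 = 'u'
  'e' (pos 4) + 5 = pos 9 = 'j'
  'u' (pos 20) + 5 = pos 25 = 'z'
  's' (pos 18) + 5 = pos 23 = 'x'
  'p' (pos 15) + 5 = pos 20 = 'u'
Result: hdujzxu

hdujzxu


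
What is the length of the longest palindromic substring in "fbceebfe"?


Input: "fbceebfe"
Checking substrings for palindromes:
  [3:5] "ee" (len 2) => palindrome
Longest palindromic substring: "ee" with length 2

2


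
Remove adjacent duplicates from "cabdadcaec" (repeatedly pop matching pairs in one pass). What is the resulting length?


Input: cabdadcaec
Stack-based adjacent duplicate removal:
  Read 'c': push. Stack: c
  Read 'a': push. Stack: ca
  Read 'b': push. Stack: cab
  Read 'd': push. Stack: cabd
  Read 'a': push. Stack: cabda
  Read 'd': push. Stack: cabdad
  Read 'c': push. Stack: cabdadc
  Read 'a': push. Stack: cabdadca
  Read 'e': push. Stack: cabdadcae
  Read 'c': push. Stack: cabdadcaec
Final stack: "cabdadcaec" (length 10)

10


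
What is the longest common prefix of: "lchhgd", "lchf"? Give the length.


Words: lchhgd, lchf
  Position 0: all 'l' => match
  Position 1: all 'c' => match
  Position 2: all 'h' => match
  Position 3: ('h', 'f') => mismatch, stop
LCP = "lch" (length 3)

3


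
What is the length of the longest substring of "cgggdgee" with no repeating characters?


Input: "cgggdgee"
Sliding window (track last position of each char):
  Position 0 ('c'): window [0,0] length 1 -- new best
  Position 1 ('g'): window [0,1] length 2 -- new best
  Position 2 ('g'): repeat (last at 1), move window start to 2
  Position 2 ('g'): window [2,2] length 1
  Position 3 ('g'): repeat (last at 2), move window start to 3
  Position 3 ('g'): window [3,3] length 1
  Position 4 ('d'): window [3,4] length 2
  Position 5 ('g'): repeat (last at 3), move window start to 4
  Position 5 ('g'): window [4,5] length 2
  Position 6 ('e'): window [4,6] length 3 -- new best
  Position 7 ('e'): repeat (last at 6), move window start to 7
  Position 7 ('e'): window [7,7] length 1
Longest substring with no repeats: "dge" with length 3

3


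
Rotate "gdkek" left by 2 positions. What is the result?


Input: "gdkek", rotate left by 2
First 2 characters: "gd"
Remaining characters: "kek"
Concatenate remaining + first: "kek" + "gd" = "kekgd"

kekgd


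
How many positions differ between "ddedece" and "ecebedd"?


Comparing "ddedece" and "ecebedd" position by position:
  Position 0: 'd' vs 'e' => DIFFER
  Position 1: 'd' vs 'c' => DIFFER
  Position 2: 'e' vs 'e' => same
  Position 3: 'd' vs 'b' => DIFFER
  Position 4: 'e' vs 'e' => same
  Position 5: 'c' vs 'd' => DIFFER
  Position 6: 'e' vs 'd' => DIFFER
Positions that differ: 5

5


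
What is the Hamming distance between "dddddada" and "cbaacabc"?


Comparing "dddddada" and "cbaacabc" position by position:
  Position 0: 'd' vs 'c' => differ
  Position 1: 'd' vs 'b' => differ
  Position 2: 'd' vs 'a' => differ
  Position 3: 'd' vs 'a' => differ
  Position 4: 'd' vs 'c' => differ
  Position 5: 'a' vs 'a' => same
  Position 6: 'd' vs 'b' => differ
  Position 7: 'a' vs 'c' => differ
Total differences (Hamming distance): 7

7


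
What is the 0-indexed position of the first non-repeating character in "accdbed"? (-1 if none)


Input: accdbed
Character frequencies:
  'a': 1
  'b': 1
  'c': 2
  'd': 2
  'e': 1
Scanning left to right for freq == 1:
  Position 0 ('a'): unique! => answer = 0

0


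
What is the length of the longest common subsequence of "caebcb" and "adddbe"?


LCS of "caebcb" and "adddbe"
DP table:
           a    d    d    d    b    e
      0    0    0    0    0    0    0
  c   0    0    0    0    0    0    0
  a   0    1    1    1    1    1    1
  e   0    1    1    1    1    1    2
  b   0    1    1    1    1    2    2
  c   0    1    1    1    1    2    2
  b   0    1    1    1    1    2    2
LCS length = dp[6][6] = 2

2


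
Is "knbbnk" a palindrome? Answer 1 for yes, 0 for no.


Input: knbbnk
Reversed: knbbnk
  Compare pos 0 ('k') with pos 5 ('k'): match
  Compare pos 1 ('n') with pos 4 ('n'): match
  Compare pos 2 ('b') with pos 3 ('b'): match
Result: palindrome

1


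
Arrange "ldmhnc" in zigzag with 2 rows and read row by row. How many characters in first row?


Zigzag "ldmhnc" into 2 rows:
Placing characters:
  'l' => row 0
  'd' => row 1
  'm' => row 0
  'h' => row 1
  'n' => row 0
  'c' => row 1
Rows:
  Row 0: "lmn"
  Row 1: "dhc"
First row length: 3

3


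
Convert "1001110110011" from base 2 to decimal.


Input: "1001110110011" in base 2
Positional expansion:
  Digit '1' (value 1) x 2^12 = 4096
  Digit '0' (value 0) x 2^11 = 0
  Digit '0' (value 0) x 2^10 = 0
  Digit '1' (value 1) x 2^9 = 512
  Digit '1' (value 1) x 2^8 = 256
  Digit '1' (value 1) x 2^7 = 128
  Digit '0' (value 0) x 2^6 = 0
  Digit '1' (value 1) x 2^5 = 32
  Digit '1' (value 1) x 2^4 = 16
  Digit '0' (value 0) x 2^3 = 0
  Digit '0' (value 0) x 2^2 = 0
  Digit '1' (value 1) x 2^1 = 2
  Digit '1' (value 1) x 2^0 = 1
Sum = 5043

5043


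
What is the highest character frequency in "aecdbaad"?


Input: aecdbaad
Character counts:
  'a': 3
  'b': 1
  'c': 1
  'd': 2
  'e': 1
Maximum frequency: 3

3


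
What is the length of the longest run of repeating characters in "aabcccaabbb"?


Input: "aabcccaabbb"
Scanning for longest run:
  Position 1 ('a'): continues run of 'a', length=2
  Position 2 ('b'): new char, reset run to 1
  Position 3 ('c'): new char, reset run to 1
  Position 4 ('c'): continues run of 'c', length=2
  Position 5 ('c'): continues run of 'c', length=3
  Position 6 ('a'): new char, reset run to 1
  Position 7 ('a'): continues run of 'a', length=2
  Position 8 ('b'): new char, reset run to 1
  Position 9 ('b'): continues run of 'b', length=2
  Position 10 ('b'): continues run of 'b', length=3
Longest run: 'c' with length 3

3


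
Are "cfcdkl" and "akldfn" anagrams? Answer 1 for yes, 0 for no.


Strings: "cfcdkl", "akldfn"
Sorted first:  ccdfkl
Sorted second: adfkln
Differ at position 0: 'c' vs 'a' => not anagrams

0


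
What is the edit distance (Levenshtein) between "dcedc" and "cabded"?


Computing edit distance: "dcedc" -> "cabded"
DP table:
           c    a    b    d    e    d
      0    1    2    3    4    5    6
  d   1    1    2    3    3    4    5
  c   2    1    2    3    4    4    5
  e   3    2    2    3    4    4    5
  d   4    3    3    3    3    4    4
  c   5    4    4    4    4    4    5
Edit distance = dp[5][6] = 5

5


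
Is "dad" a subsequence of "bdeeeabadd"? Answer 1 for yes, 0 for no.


Check if "dad" is a subsequence of "bdeeeabadd"
Greedy scan:
  Position 0 ('b'): no match needed
  Position 1 ('d'): matches sub[0] = 'd'
  Position 2 ('e'): no match needed
  Position 3 ('e'): no match needed
  Position 4 ('e'): no match needed
  Position 5 ('a'): matches sub[1] = 'a'
  Position 6 ('b'): no match needed
  Position 7 ('a'): no match needed
  Position 8 ('d'): matches sub[2] = 'd'
  Position 9 ('d'): no match needed
All 3 characters matched => is a subsequence

1


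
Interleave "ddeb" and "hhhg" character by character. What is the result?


Interleaving "ddeb" and "hhhg":
  Position 0: 'd' from first, 'h' from second => "dh"
  Position 1: 'd' from first, 'h' from second => "dh"
  Position 2: 'e' from first, 'h' from second => "eh"
  Position 3: 'b' from first, 'g' from second => "bg"
Result: dhdhehbg

dhdhehbg


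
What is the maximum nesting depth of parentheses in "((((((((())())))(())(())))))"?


Input: "((((((((())())))(())(())))))"
Tracking depth:
  Position 0 '(': depth becomes 1
  Position 1 '(': depth becomes 2
  Position 2 '(': depth becomes 3
  Position 3 '(': depth becomes 4
  Position 4 '(': depth becomes 5
  Position 5 '(': depth becomes 6
  Position 6 '(': depth becomes 7
  Position 7 '(': depth becomes 8
  Position 8 '(': depth becomes 9
  Position 9 ')': depth becomes 8
  Position 10 ')': depth becomes 7
  Position 11 '(': depth becomes 8
  Position 12 ')': depth becomes 7
  Position 13 ')': depth becomes 6
  Position 14 ')': depth becomes 5
  Position 15 ')': depth becomes 4
  Position 16 '(': depth becomes 5
  Position 17 '(': depth becomes 6
  Position 18 ')': depth becomes 5
  Position 19 ')': depth becomes 4
  Position 20 '(': depth becomes 5
  Position 21 '(': depth becomes 6
  Position 22 ')': depth becomes 5
  Position 23 ')': depth becomes 4
  Position 24 ')': depth becomes 3
  Position 25 ')': depth becomes 2
  Position 26 ')': depth becomes 1
  Position 27 ')': depth becomes 0
Maximum depth reached: 9

9


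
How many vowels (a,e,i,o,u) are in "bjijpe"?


Input: bjijpe
Checking each character:
  'b' at position 0: consonant
  'j' at position 1: consonant
  'i' at position 2: vowel (running total: 1)
  'j' at position 3: consonant
  'p' at position 4: consonant
  'e' at position 5: vowel (running total: 2)
Total vowels: 2

2


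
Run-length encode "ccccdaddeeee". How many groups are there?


Input: ccccdaddeeee
Scanning for consecutive runs:
  Group 1: 'c' x 4 (positions 0-3)
  Group 2: 'd' x 1 (positions 4-4)
  Group 3: 'a' x 1 (positions 5-5)
  Group 4: 'd' x 2 (positions 6-7)
  Group 5: 'e' x 4 (positions 8-11)
Total groups: 5

5


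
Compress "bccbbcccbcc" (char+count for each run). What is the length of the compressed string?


Input: bccbbcccbcc
Runs:
  'b' x 1 => "b1"
  'c' x 2 => "c2"
  'b' x 2 => "b2"
  'c' x 3 => "c3"
  'b' x 1 => "b1"
  'c' x 2 => "c2"
Compressed: "b1c2b2c3b1c2"
Compressed length: 12

12


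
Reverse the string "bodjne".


Input: bodjne
Reading characters right to left:
  Position 5: 'e'
  Position 4: 'n'
  Position 3: 'j'
  Position 2: 'd'
  Position 1: 'o'
  Position 0: 'b'
Reversed: enjdob

enjdob


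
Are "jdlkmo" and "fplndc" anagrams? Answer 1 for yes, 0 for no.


Strings: "jdlkmo", "fplndc"
Sorted first:  djklmo
Sorted second: cdflnp
Differ at position 0: 'd' vs 'c' => not anagrams

0


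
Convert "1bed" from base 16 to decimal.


Input: "1bed" in base 16
Positional expansion:
  Digit '1' (value 1) x 16^3 = 4096
  Digit 'b' (value 11) x 16^2 = 2816
  Digit 'e' (value 14) x 16^1 = 224
  Digit 'd' (value 13) x 16^0 = 13
Sum = 7149

7149


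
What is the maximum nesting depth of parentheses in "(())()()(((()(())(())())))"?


Input: "(())()()(((()(())(())())))"
Tracking depth:
  Position 0 '(': depth becomes 1
  Position 1 '(': depth becomes 2
  Position 2 ')': depth becomes 1
  Position 3 ')': depth becomes 0
  Position 4 '(': depth becomes 1
  Position 5 ')': depth becomes 0
  Position 6 '(': depth becomes 1
  Position 7 ')': depth becomes 0
  Position 8 '(': depth becomes 1
  Position 9 '(': depth becomes 2
  Position 10 '(': depth becomes 3
  Position 11 '(': depth becomes 4
  Position 12 ')': depth becomes 3
  Position 13 '(': depth becomes 4
  Position 14 '(': depth becomes 5
  Position 15 ')': depth becomes 4
  Position 16 ')': depth becomes 3
  Position 17 '(': depth becomes 4
  Position 18 '(': depth becomes 5
  Position 19 ')': depth becomes 4
  Position 20 ')': depth becomes 3
  Position 21 '(': depth becomes 4
  Position 22 ')': depth becomes 3
  Position 23 ')': depth becomes 2
  Position 24 ')': depth becomes 1
  Position 25 ')': depth becomes 0
Maximum depth reached: 5

5


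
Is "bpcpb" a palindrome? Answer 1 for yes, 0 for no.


Input: bpcpb
Reversed: bpcpb
  Compare pos 0 ('b') with pos 4 ('b'): match
  Compare pos 1 ('p') with pos 3 ('p'): match
Result: palindrome

1


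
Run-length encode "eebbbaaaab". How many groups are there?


Input: eebbbaaaab
Scanning for consecutive runs:
  Group 1: 'e' x 2 (positions 0-1)
  Group 2: 'b' x 3 (positions 2-4)
  Group 3: 'a' x 4 (positions 5-8)
  Group 4: 'b' x 1 (positions 9-9)
Total groups: 4

4


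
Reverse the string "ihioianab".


Input: ihioianab
Reading characters right to left:
  Position 8: 'b'
  Position 7: 'a'
  Position 6: 'n'
  Position 5: 'a'
  Position 4: 'i'
  Position 3: 'o'
  Position 2: 'i'
  Position 1: 'h'
  Position 0: 'i'
Reversed: banaioihi

banaioihi


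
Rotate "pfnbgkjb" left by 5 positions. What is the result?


Input: "pfnbgkjb", rotate left by 5
First 5 characters: "pfnbg"
Remaining characters: "kjb"
Concatenate remaining + first: "kjb" + "pfnbg" = "kjbpfnbg"

kjbpfnbg


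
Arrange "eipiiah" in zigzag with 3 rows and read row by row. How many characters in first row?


Zigzag "eipiiah" into 3 rows:
Placing characters:
  'e' => row 0
  'i' => row 1
  'p' => row 2
  'i' => row 1
  'i' => row 0
  'a' => row 1
  'h' => row 2
Rows:
  Row 0: "ei"
  Row 1: "iia"
  Row 2: "ph"
First row length: 2

2


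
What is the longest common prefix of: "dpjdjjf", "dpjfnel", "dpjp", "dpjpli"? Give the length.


Words: dpjdjjf, dpjfnel, dpjp, dpjpli
  Position 0: all 'd' => match
  Position 1: all 'p' => match
  Position 2: all 'j' => match
  Position 3: ('d', 'f', 'p', 'p') => mismatch, stop
LCP = "dpj" (length 3)

3


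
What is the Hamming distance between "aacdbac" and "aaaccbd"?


Comparing "aacdbac" and "aaaccbd" position by position:
  Position 0: 'a' vs 'a' => same
  Position 1: 'a' vs 'a' => same
  Position 2: 'c' vs 'a' => differ
  Position 3: 'd' vs 'c' => differ
  Position 4: 'b' vs 'c' => differ
  Position 5: 'a' vs 'b' => differ
  Position 6: 'c' vs 'd' => differ
Total differences (Hamming distance): 5

5


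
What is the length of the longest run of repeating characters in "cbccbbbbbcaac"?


Input: "cbccbbbbbcaac"
Scanning for longest run:
  Position 1 ('b'): new char, reset run to 1
  Position 2 ('c'): new char, reset run to 1
  Position 3 ('c'): continues run of 'c', length=2
  Position 4 ('b'): new char, reset run to 1
  Position 5 ('b'): continues run of 'b', length=2
  Position 6 ('b'): continues run of 'b', length=3
  Position 7 ('b'): continues run of 'b', length=4
  Position 8 ('b'): continues run of 'b', length=5
  Position 9 ('c'): new char, reset run to 1
  Position 10 ('a'): new char, reset run to 1
  Position 11 ('a'): continues run of 'a', length=2
  Position 12 ('c'): new char, reset run to 1
Longest run: 'b' with length 5

5


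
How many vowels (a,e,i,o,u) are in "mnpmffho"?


Input: mnpmffho
Checking each character:
  'm' at position 0: consonant
  'n' at position 1: consonant
  'p' at position 2: consonant
  'm' at position 3: consonant
  'f' at position 4: consonant
  'f' at position 5: consonant
  'h' at position 6: consonant
  'o' at position 7: vowel (running total: 1)
Total vowels: 1

1


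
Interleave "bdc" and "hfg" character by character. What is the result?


Interleaving "bdc" and "hfg":
  Position 0: 'b' from first, 'h' from second => "bh"
  Position 1: 'd' from first, 'f' from second => "df"
  Position 2: 'c' from first, 'g' from second => "cg"
Result: bhdfcg

bhdfcg


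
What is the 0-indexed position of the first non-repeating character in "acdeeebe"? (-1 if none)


Input: acdeeebe
Character frequencies:
  'a': 1
  'b': 1
  'c': 1
  'd': 1
  'e': 4
Scanning left to right for freq == 1:
  Position 0 ('a'): unique! => answer = 0

0


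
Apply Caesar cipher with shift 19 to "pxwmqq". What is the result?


Caesar cipher: shift "pxwmqq" by 19
  'p' (pos 15) + 19 = pos 8 = 'i'
  'x' (pos 23) + 19 = pos 16 = 'q'
  'w' (pos 22) + 19 = pos 15 = 'p'
  'm' (pos 12) + 19 = pos 5 = 'f'
  'q' (pos 16) + 19 = pos 9 = 'j'
  'q' (pos 16) + 19 = pos 9 = 'j'
Result: iqpfjj

iqpfjj


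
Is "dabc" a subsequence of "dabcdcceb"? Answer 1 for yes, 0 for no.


Check if "dabc" is a subsequence of "dabcdcceb"
Greedy scan:
  Position 0 ('d'): matches sub[0] = 'd'
  Position 1 ('a'): matches sub[1] = 'a'
  Position 2 ('b'): matches sub[2] = 'b'
  Position 3 ('c'): matches sub[3] = 'c'
  Position 4 ('d'): no match needed
  Position 5 ('c'): no match needed
  Position 6 ('c'): no match needed
  Position 7 ('e'): no match needed
  Position 8 ('b'): no match needed
All 4 characters matched => is a subsequence

1


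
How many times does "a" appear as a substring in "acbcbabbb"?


Searching for "a" in "acbcbabbb"
Scanning each position:
  Position 0: "a" => MATCH
  Position 1: "c" => no
  Position 2: "b" => no
  Position 3: "c" => no
  Position 4: "b" => no
  Position 5: "a" => MATCH
  Position 6: "b" => no
  Position 7: "b" => no
  Position 8: "b" => no
Total occurrences: 2

2


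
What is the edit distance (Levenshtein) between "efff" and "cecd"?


Computing edit distance: "efff" -> "cecd"
DP table:
           c    e    c    d
      0    1    2    3    4
  e   1    1    1    2    3
  f   2    2    2    2    3
  f   3    3    3    3    3
  f   4    4    4    4    4
Edit distance = dp[4][4] = 4

4


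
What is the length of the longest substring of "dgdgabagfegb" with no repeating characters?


Input: "dgdgabagfegb"
Sliding window (track last position of each char):
  Position 0 ('d'): window [0,0] length 1 -- new best
  Position 1 ('g'): window [0,1] length 2 -- new best
  Position 2 ('d'): repeat (last at 0), move window start to 1
  Position 2 ('d'): window [1,2] length 2
  Position 3 ('g'): repeat (last at 1), move window start to 2
  Position 3 ('g'): window [2,3] length 2
  Position 4 ('a'): window [2,4] length 3 -- new best
  Position 5 ('b'): window [2,5] length 4 -- new best
  Position 6 ('a'): repeat (last at 4), move window start to 5
  Position 6 ('a'): window [5,6] length 2
  Position 7 ('g'): window [5,7] length 3
  Position 8 ('f'): window [5,8] length 4
  Position 9 ('e'): window [5,9] length 5 -- new best
  Position 10 ('g'): repeat (last at 7), move window start to 8
  Position 10 ('g'): window [8,10] length 3
  Position 11 ('b'): window [8,11] length 4
Longest substring with no repeats: "bagfe" with length 5

5


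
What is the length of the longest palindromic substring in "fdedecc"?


Input: "fdedecc"
Checking substrings for palindromes:
  [1:4] "ded" (len 3) => palindrome
  [2:5] "ede" (len 3) => palindrome
  [5:7] "cc" (len 2) => palindrome
Longest palindromic substring: "ded" with length 3

3


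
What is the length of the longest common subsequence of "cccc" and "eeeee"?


LCS of "cccc" and "eeeee"
DP table:
           e    e    e    e    e
      0    0    0    0    0    0
  c   0    0    0    0    0    0
  c   0    0    0    0    0    0
  c   0    0    0    0    0    0
  c   0    0    0    0    0    0
LCS length = dp[4][5] = 0

0


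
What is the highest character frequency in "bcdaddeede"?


Input: bcdaddeede
Character counts:
  'a': 1
  'b': 1
  'c': 1
  'd': 4
  'e': 3
Maximum frequency: 4

4


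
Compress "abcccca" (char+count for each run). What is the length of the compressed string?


Input: abcccca
Runs:
  'a' x 1 => "a1"
  'b' x 1 => "b1"
  'c' x 4 => "c4"
  'a' x 1 => "a1"
Compressed: "a1b1c4a1"
Compressed length: 8

8


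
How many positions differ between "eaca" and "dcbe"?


Comparing "eaca" and "dcbe" position by position:
  Position 0: 'e' vs 'd' => DIFFER
  Position 1: 'a' vs 'c' => DIFFER
  Position 2: 'c' vs 'b' => DIFFER
  Position 3: 'a' vs 'e' => DIFFER
Positions that differ: 4

4


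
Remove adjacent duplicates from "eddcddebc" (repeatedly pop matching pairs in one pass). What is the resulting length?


Input: eddcddebc
Stack-based adjacent duplicate removal:
  Read 'e': push. Stack: e
  Read 'd': push. Stack: ed
  Read 'd': matches stack top 'd' => pop. Stack: e
  Read 'c': push. Stack: ec
  Read 'd': push. Stack: ecd
  Read 'd': matches stack top 'd' => pop. Stack: ec
  Read 'e': push. Stack: ece
  Read 'b': push. Stack: eceb
  Read 'c': push. Stack: ecebc
Final stack: "ecebc" (length 5)

5


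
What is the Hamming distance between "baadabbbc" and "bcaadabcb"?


Comparing "baadabbbc" and "bcaadabcb" position by position:
  Position 0: 'b' vs 'b' => same
  Position 1: 'a' vs 'c' => differ
  Position 2: 'a' vs 'a' => same
  Position 3: 'd' vs 'a' => differ
  Position 4: 'a' vs 'd' => differ
  Position 5: 'b' vs 'a' => differ
  Position 6: 'b' vs 'b' => same
  Position 7: 'b' vs 'c' => differ
  Position 8: 'c' vs 'b' => differ
Total differences (Hamming distance): 6

6


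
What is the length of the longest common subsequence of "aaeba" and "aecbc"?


LCS of "aaeba" and "aecbc"
DP table:
           a    e    c    b    c
      0    0    0    0    0    0
  a   0    1    1    1    1    1
  a   0    1    1    1    1    1
  e   0    1    2    2    2    2
  b   0    1    2    2    3    3
  a   0    1    2    2    3    3
LCS length = dp[5][5] = 3

3


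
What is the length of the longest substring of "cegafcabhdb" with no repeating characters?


Input: "cegafcabhdb"
Sliding window (track last position of each char):
  Position 0 ('c'): window [0,0] length 1 -- new best
  Position 1 ('e'): window [0,1] length 2 -- new best
  Position 2 ('g'): window [0,2] length 3 -- new best
  Position 3 ('a'): window [0,3] length 4 -- new best
  Position 4 ('f'): window [0,4] length 5 -- new best
  Position 5 ('c'): repeat (last at 0), move window start to 1
  Position 5 ('c'): window [1,5] length 5
  Position 6 ('a'): repeat (last at 3), move window start to 4
  Position 6 ('a'): window [4,6] length 3
  Position 7 ('b'): window [4,7] length 4
  Position 8 ('h'): window [4,8] length 5
  Position 9 ('d'): window [4,9] length 6 -- new best
  Position 10 ('b'): repeat (last at 7), move window start to 8
  Position 10 ('b'): window [8,10] length 3
Longest substring with no repeats: "fcabhd" with length 6

6


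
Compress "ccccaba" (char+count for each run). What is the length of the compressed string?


Input: ccccaba
Runs:
  'c' x 4 => "c4"
  'a' x 1 => "a1"
  'b' x 1 => "b1"
  'a' x 1 => "a1"
Compressed: "c4a1b1a1"
Compressed length: 8

8


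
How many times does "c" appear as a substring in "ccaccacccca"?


Searching for "c" in "ccaccacccca"
Scanning each position:
  Position 0: "c" => MATCH
  Position 1: "c" => MATCH
  Position 2: "a" => no
  Position 3: "c" => MATCH
  Position 4: "c" => MATCH
  Position 5: "a" => no
  Position 6: "c" => MATCH
  Position 7: "c" => MATCH
  Position 8: "c" => MATCH
  Position 9: "c" => MATCH
  Position 10: "a" => no
Total occurrences: 8

8


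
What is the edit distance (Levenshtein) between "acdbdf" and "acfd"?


Computing edit distance: "acdbdf" -> "acfd"
DP table:
           a    c    f    d
      0    1    2    3    4
  a   1    0    1    2    3
  c   2    1    0    1    2
  d   3    2    1    1    1
  b   4    3    2    2    2
  d   5    4    3    3    2
  f   6    5    4    3    3
Edit distance = dp[6][4] = 3

3


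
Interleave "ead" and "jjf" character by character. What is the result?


Interleaving "ead" and "jjf":
  Position 0: 'e' from first, 'j' from second => "ej"
  Position 1: 'a' from first, 'j' from second => "aj"
  Position 2: 'd' from first, 'f' from second => "df"
Result: ejajdf

ejajdf


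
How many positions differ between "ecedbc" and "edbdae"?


Comparing "ecedbc" and "edbdae" position by position:
  Position 0: 'e' vs 'e' => same
  Position 1: 'c' vs 'd' => DIFFER
  Position 2: 'e' vs 'b' => DIFFER
  Position 3: 'd' vs 'd' => same
  Position 4: 'b' vs 'a' => DIFFER
  Position 5: 'c' vs 'e' => DIFFER
Positions that differ: 4

4


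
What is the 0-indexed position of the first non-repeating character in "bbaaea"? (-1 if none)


Input: bbaaea
Character frequencies:
  'a': 3
  'b': 2
  'e': 1
Scanning left to right for freq == 1:
  Position 0 ('b'): freq=2, skip
  Position 1 ('b'): freq=2, skip
  Position 2 ('a'): freq=3, skip
  Position 3 ('a'): freq=3, skip
  Position 4 ('e'): unique! => answer = 4

4


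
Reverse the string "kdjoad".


Input: kdjoad
Reading characters right to left:
  Position 5: 'd'
  Position 4: 'a'
  Position 3: 'o'
  Position 2: 'j'
  Position 1: 'd'
  Position 0: 'k'
Reversed: daojdk

daojdk


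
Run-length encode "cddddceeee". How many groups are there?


Input: cddddceeee
Scanning for consecutive runs:
  Group 1: 'c' x 1 (positions 0-0)
  Group 2: 'd' x 4 (positions 1-4)
  Group 3: 'c' x 1 (positions 5-5)
  Group 4: 'e' x 4 (positions 6-9)
Total groups: 4

4


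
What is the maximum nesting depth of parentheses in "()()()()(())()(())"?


Input: "()()()()(())()(())"
Tracking depth:
  Position 0 '(': depth becomes 1
  Position 1 ')': depth becomes 0
  Position 2 '(': depth becomes 1
  Position 3 ')': depth becomes 0
  Position 4 '(': depth becomes 1
  Position 5 ')': depth becomes 0
  Position 6 '(': depth becomes 1
  Position 7 ')': depth becomes 0
  Position 8 '(': depth becomes 1
  Position 9 '(': depth becomes 2
  Position 10 ')': depth becomes 1
  Position 11 ')': depth becomes 0
  Position 12 '(': depth becomes 1
  Position 13 ')': depth becomes 0
  Position 14 '(': depth becomes 1
  Position 15 '(': depth becomes 2
  Position 16 ')': depth becomes 1
  Position 17 ')': depth becomes 0
Maximum depth reached: 2

2


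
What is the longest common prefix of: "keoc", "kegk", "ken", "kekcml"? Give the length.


Words: keoc, kegk, ken, kekcml
  Position 0: all 'k' => match
  Position 1: all 'e' => match
  Position 2: ('o', 'g', 'n', 'k') => mismatch, stop
LCP = "ke" (length 2)

2


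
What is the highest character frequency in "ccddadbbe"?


Input: ccddadbbe
Character counts:
  'a': 1
  'b': 2
  'c': 2
  'd': 3
  'e': 1
Maximum frequency: 3

3


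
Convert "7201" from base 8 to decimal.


Input: "7201" in base 8
Positional expansion:
  Digit '7' (value 7) x 8^3 = 3584
  Digit '2' (value 2) x 8^2 = 128
  Digit '0' (value 0) x 8^1 = 0
  Digit '1' (value 1) x 8^0 = 1
Sum = 3713

3713


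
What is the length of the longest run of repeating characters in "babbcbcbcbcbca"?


Input: "babbcbcbcbcbca"
Scanning for longest run:
  Position 1 ('a'): new char, reset run to 1
  Position 2 ('b'): new char, reset run to 1
  Position 3 ('b'): continues run of 'b', length=2
  Position 4 ('c'): new char, reset run to 1
  Position 5 ('b'): new char, reset run to 1
  Position 6 ('c'): new char, reset run to 1
  Position 7 ('b'): new char, reset run to 1
  Position 8 ('c'): new char, reset run to 1
  Position 9 ('b'): new char, reset run to 1
  Position 10 ('c'): new char, reset run to 1
  Position 11 ('b'): new char, reset run to 1
  Position 12 ('c'): new char, reset run to 1
  Position 13 ('a'): new char, reset run to 1
Longest run: 'b' with length 2

2


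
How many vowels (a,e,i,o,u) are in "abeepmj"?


Input: abeepmj
Checking each character:
  'a' at position 0: vowel (running total: 1)
  'b' at position 1: consonant
  'e' at position 2: vowel (running total: 2)
  'e' at position 3: vowel (running total: 3)
  'p' at position 4: consonant
  'm' at position 5: consonant
  'j' at position 6: consonant
Total vowels: 3

3


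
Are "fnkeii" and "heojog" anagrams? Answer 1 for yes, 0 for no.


Strings: "fnkeii", "heojog"
Sorted first:  efiikn
Sorted second: eghjoo
Differ at position 1: 'f' vs 'g' => not anagrams

0


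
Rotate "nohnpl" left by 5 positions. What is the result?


Input: "nohnpl", rotate left by 5
First 5 characters: "nohnp"
Remaining characters: "l"
Concatenate remaining + first: "l" + "nohnp" = "lnohnp"

lnohnp


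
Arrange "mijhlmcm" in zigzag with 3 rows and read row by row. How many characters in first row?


Zigzag "mijhlmcm" into 3 rows:
Placing characters:
  'm' => row 0
  'i' => row 1
  'j' => row 2
  'h' => row 1
  'l' => row 0
  'm' => row 1
  'c' => row 2
  'm' => row 1
Rows:
  Row 0: "ml"
  Row 1: "ihmm"
  Row 2: "jc"
First row length: 2

2


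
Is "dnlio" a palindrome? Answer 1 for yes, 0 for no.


Input: dnlio
Reversed: oilnd
  Compare pos 0 ('d') with pos 4 ('o'): MISMATCH
  Compare pos 1 ('n') with pos 3 ('i'): MISMATCH
Result: not a palindrome

0


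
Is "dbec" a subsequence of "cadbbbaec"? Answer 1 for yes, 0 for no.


Check if "dbec" is a subsequence of "cadbbbaec"
Greedy scan:
  Position 0 ('c'): no match needed
  Position 1 ('a'): no match needed
  Position 2 ('d'): matches sub[0] = 'd'
  Position 3 ('b'): matches sub[1] = 'b'
  Position 4 ('b'): no match needed
  Position 5 ('b'): no match needed
  Position 6 ('a'): no match needed
  Position 7 ('e'): matches sub[2] = 'e'
  Position 8 ('c'): matches sub[3] = 'c'
All 4 characters matched => is a subsequence

1


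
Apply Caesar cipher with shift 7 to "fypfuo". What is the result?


Caesar cipher: shift "fypfuo" by 7
  'f' (pos 5) + 7 = pos 12 = 'm'
  'y' (pos 24) + 7 = pos 5 = 'f'
  'p' (pos 15) + 7 = pos 22 = 'w'
  'f' (pos 5) + 7 = pos 12 = 'm'
  'u' (pos 20) + 7 = pos 1 = 'b'
  'o' (pos 14) + 7 = pos 21 = 'v'
Result: mfwmbv

mfwmbv


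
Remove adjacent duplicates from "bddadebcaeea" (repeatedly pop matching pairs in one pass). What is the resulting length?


Input: bddadebcaeea
Stack-based adjacent duplicate removal:
  Read 'b': push. Stack: b
  Read 'd': push. Stack: bd
  Read 'd': matches stack top 'd' => pop. Stack: b
  Read 'a': push. Stack: ba
  Read 'd': push. Stack: bad
  Read 'e': push. Stack: bade
  Read 'b': push. Stack: badeb
  Read 'c': push. Stack: badebc
  Read 'a': push. Stack: badebca
  Read 'e': push. Stack: badebcae
  Read 'e': matches stack top 'e' => pop. Stack: badebca
  Read 'a': matches stack top 'a' => pop. Stack: badebc
Final stack: "badebc" (length 6)

6
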